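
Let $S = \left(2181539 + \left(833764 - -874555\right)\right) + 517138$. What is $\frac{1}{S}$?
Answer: $\frac{1}{4406996} \approx 2.2691 \cdot 10^{-7}$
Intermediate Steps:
$S = 4406996$ ($S = \left(2181539 + \left(833764 + 874555\right)\right) + 517138 = \left(2181539 + 1708319\right) + 517138 = 3889858 + 517138 = 4406996$)
$\frac{1}{S} = \frac{1}{4406996}$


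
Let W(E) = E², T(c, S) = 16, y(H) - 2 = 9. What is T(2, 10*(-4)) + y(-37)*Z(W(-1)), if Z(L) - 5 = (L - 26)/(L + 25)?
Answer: 1571/26 ≈ 60.423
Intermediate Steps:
y(H) = 11 (y(H) = 2 + 9 = 11)
Z(L) = 5 + (-26 + L)/(25 + L) (Z(L) = 5 + (L - 26)/(L + 25) = 5 + (-26 + L)/(25 + L))
T(2, 10*(-4)) + y(-37)*Z(W(-1)) = 16 + 11*(3*(33 + 2*(-1)²)/(25 + (-1)²)) = 16 + 11*(3*(33 + 2*1)/(25 + 1)) = 16 + 11*(3*(33 + 2)/26) = 16 + 11*(3*(1/26)*35) = 16 + 11*(105/26) = 16 + 1155/26 = 1571/26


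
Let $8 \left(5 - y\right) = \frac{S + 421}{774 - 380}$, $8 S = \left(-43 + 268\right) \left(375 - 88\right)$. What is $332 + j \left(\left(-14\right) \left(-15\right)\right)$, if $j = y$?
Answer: $\frac{10290241}{12608} \approx 816.17$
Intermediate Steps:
$S = \frac{64575}{8}$ ($S = \frac{\left(-43 + 268\right) \left(375 - 88\right)}{8} = \frac{225 \cdot 287}{8} = \frac{1}{8} \cdot 64575 = \frac{64575}{8} \approx 8071.9$)
$y = \frac{58137}{25216}$ ($y = 5 - \frac{\left(\frac{64575}{8} + 421\right) \frac{1}{774 - 380}}{8} = 5 - \frac{\frac{67943}{8} \cdot \frac{1}{394}}{8} = 5 - \frac{67943}{25216} = \frac{58137}{25216} \approx 2.3056$)
$j = \frac{58137}{25216} \approx 2.3056$
$332 + j \left(\left(-14\right) \left(-15\right)\right) = 332 + \frac{58137 \left(\left(-14\right) \left(-15\right)\right)}{25216} = 332 + \frac{58137}{25216} \cdot 210 = 332 + \frac{6104385}{12608} = \frac{10290241}{12608}$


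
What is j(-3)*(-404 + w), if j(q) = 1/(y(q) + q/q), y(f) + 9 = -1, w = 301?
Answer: 103/9 ≈ 11.444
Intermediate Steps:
y(f) = -10 (y(f) = -9 - 1 = -10)
j(q) = -⅑ (j(q) = 1/(-10 + q/q) = 1/(-10 + 1) = 1/(-9) = -⅑)
j(-3)*(-404 + w) = -(-404 + 301)/9 = -⅑*(-103) = 103/9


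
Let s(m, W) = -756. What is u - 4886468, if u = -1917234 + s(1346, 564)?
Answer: -6804458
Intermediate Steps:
u = -1917990 (u = -1917234 - 756 = -1917990)
u - 4886468 = -1917990 - 4886468 = -6804458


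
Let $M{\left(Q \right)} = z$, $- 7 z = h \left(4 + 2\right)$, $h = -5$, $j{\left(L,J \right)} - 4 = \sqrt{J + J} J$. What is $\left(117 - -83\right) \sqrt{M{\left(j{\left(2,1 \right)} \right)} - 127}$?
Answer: $\frac{200 i \sqrt{6013}}{7} \approx 2215.5 i$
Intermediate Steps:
$j{\left(L,J \right)} = 4 + \sqrt{2} J^{\frac{3}{2}}$ ($j{\left(L,J \right)} = 4 + \sqrt{J + J} J = 4 + \sqrt{2 J} J = 4 + \sqrt{2} \sqrt{J} J = 4 + \sqrt{2} J^{\frac{3}{2}}$)
$z = \frac{30}{7}$ ($z = - \frac{\left(-5\right) \left(4 + 2\right)}{7} = - \frac{\left(-5\right) 6}{7} = \left(- \frac{1}{7}\right) \left(-30\right) = \frac{30}{7} \approx 4.2857$)
$M{\left(Q \right)} = \frac{30}{7}$
$\left(117 - -83\right) \sqrt{M{\left(j{\left(2,1 \right)} \right)} - 127} = \left(117 - -83\right) \sqrt{\frac{30}{7} - 127} = \left(117 + 83\right) \sqrt{- \frac{859}{7}} = 200 \frac{i \sqrt{6013}}{7} = \frac{200 i \sqrt{6013}}{7}$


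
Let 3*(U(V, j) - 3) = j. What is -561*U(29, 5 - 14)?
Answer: 0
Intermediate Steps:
U(V, j) = 3 + j/3
-561*U(29, 5 - 14) = -561*(3 + (5 - 14)/3) = -561*(3 + (⅓)*(-9)) = -561*(3 - 3) = -561*0 = 0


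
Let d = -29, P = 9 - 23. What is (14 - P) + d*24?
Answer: -668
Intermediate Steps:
P = -14
(14 - P) + d*24 = (14 - 1*(-14)) - 29*24 = (14 + 14) - 696 = 28 - 696 = -668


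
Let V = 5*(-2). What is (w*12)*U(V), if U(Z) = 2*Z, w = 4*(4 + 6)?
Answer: -9600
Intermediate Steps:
w = 40 (w = 4*10 = 40)
V = -10
(w*12)*U(V) = (40*12)*(2*(-10)) = 480*(-20) = -9600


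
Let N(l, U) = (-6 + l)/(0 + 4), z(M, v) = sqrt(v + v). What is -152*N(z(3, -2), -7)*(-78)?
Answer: -17784 + 5928*I ≈ -17784.0 + 5928.0*I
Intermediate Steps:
z(M, v) = sqrt(2)*sqrt(v) (z(M, v) = sqrt(2*v) = sqrt(2)*sqrt(v))
N(l, U) = -3/2 + l/4 (N(l, U) = (-6 + l)/4 = (-6 + l)*(1/4) = -3/2 + l/4)
-152*N(z(3, -2), -7)*(-78) = -152*(-3/2 + (sqrt(2)*sqrt(-2))/4)*(-78) = -152*(-3/2 + (sqrt(2)*(I*sqrt(2)))/4)*(-78) = -152*(-3/2 + (2*I)/4)*(-78) = -152*(-3/2 + I/2)*(-78) = (228 - 76*I)*(-78) = -17784 + 5928*I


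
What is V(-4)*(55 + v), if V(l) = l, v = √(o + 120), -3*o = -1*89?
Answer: -220 - 4*√1347/3 ≈ -268.94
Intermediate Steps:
o = 89/3 (o = -(-1)*89/3 = -⅓*(-89) = 89/3 ≈ 29.667)
v = √1347/3 (v = √(89/3 + 120) = √(449/3) = √1347/3 ≈ 12.234)
V(-4)*(55 + v) = -4*(55 + √1347/3) = -220 - 4*√1347/3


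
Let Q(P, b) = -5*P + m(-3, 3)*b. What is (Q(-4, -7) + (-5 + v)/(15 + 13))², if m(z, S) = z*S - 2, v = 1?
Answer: 459684/49 ≈ 9381.3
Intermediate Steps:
m(z, S) = -2 + S*z (m(z, S) = S*z - 2 = -2 + S*z)
Q(P, b) = -11*b - 5*P (Q(P, b) = -5*P + (-2 + 3*(-3))*b = -5*P + (-2 - 9)*b = -5*P - 11*b = -11*b - 5*P)
(Q(-4, -7) + (-5 + v)/(15 + 13))² = ((-11*(-7) - 5*(-4)) + (-5 + 1)/(15 + 13))² = ((77 + 20) - 4/28)² = (97 - 4*1/28)² = (97 - ⅐)² = (678/7)² = 459684/49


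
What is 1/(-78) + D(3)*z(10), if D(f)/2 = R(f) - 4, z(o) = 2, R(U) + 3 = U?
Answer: -1249/78 ≈ -16.013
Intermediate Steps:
R(U) = -3 + U
D(f) = -14 + 2*f (D(f) = 2*((-3 + f) - 4) = 2*(-7 + f) = -14 + 2*f)
1/(-78) + D(3)*z(10) = 1/(-78) + (-14 + 2*3)*2 = -1/78 + (-14 + 6)*2 = -1/78 - 8*2 = -1/78 - 16 = -1249/78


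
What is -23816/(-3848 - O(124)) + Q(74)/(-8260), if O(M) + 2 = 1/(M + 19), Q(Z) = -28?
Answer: 1005227939/162243805 ≈ 6.1958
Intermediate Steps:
O(M) = -2 + 1/(19 + M) (O(M) = -2 + 1/(M + 19) = -2 + 1/(19 + M))
-23816/(-3848 - O(124)) + Q(74)/(-8260) = -23816/(-3848 - (-37 - 2*124)/(19 + 124)) - 28/(-8260) = -23816/(-3848 - (-37 - 248)/143) - 28*(-1/8260) = -23816/(-3848 - (-285)/143) + 1/295 = -23816/(-3848 - 1*(-285/143)) + 1/295 = -23816/(-3848 + 285/143) + 1/295 = -23816/(-549979/143) + 1/295 = -23816*(-143/549979) + 1/295 = 3405688/549979 + 1/295 = 1005227939/162243805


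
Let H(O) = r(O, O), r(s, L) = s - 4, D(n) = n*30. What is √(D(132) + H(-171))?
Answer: √3785 ≈ 61.522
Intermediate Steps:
D(n) = 30*n
r(s, L) = -4 + s
H(O) = -4 + O
√(D(132) + H(-171)) = √(30*132 + (-4 - 171)) = √(3960 - 175) = √3785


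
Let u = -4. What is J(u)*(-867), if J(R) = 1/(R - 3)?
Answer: 867/7 ≈ 123.86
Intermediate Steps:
J(R) = 1/(-3 + R)
J(u)*(-867) = -867/(-3 - 4) = -867/(-7) = -⅐*(-867) = 867/7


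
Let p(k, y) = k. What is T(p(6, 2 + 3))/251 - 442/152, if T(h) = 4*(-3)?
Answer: -56383/19076 ≈ -2.9557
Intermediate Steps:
T(h) = -12
T(p(6, 2 + 3))/251 - 442/152 = -12/251 - 442/152 = -12*1/251 - 442*1/152 = -12/251 - 221/76 = -56383/19076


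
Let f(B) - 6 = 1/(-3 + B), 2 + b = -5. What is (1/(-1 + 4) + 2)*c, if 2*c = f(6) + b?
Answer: -7/9 ≈ -0.77778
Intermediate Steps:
b = -7 (b = -2 - 5 = -7)
f(B) = 6 + 1/(-3 + B)
c = -⅓ (c = ((-17 + 6*6)/(-3 + 6) - 7)/2 = ((-17 + 36)/3 - 7)/2 = ((⅓)*19 - 7)/2 = (19/3 - 7)/2 = (½)*(-⅔) = -⅓ ≈ -0.33333)
(1/(-1 + 4) + 2)*c = (1/(-1 + 4) + 2)*(-⅓) = (1/3 + 2)*(-⅓) = (⅓ + 2)*(-⅓) = (7/3)*(-⅓) = -7/9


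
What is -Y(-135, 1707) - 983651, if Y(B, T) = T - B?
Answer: -985493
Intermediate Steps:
-Y(-135, 1707) - 983651 = -(1707 - 1*(-135)) - 983651 = -(1707 + 135) - 983651 = -1*1842 - 983651 = -1842 - 983651 = -985493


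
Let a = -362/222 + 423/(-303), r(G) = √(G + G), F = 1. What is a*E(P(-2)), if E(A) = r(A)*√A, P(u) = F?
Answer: -33932*√2/11211 ≈ -4.2804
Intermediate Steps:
r(G) = √2*√G (r(G) = √(2*G) = √2*√G)
P(u) = 1
E(A) = A*√2 (E(A) = (√2*√A)*√A = A*√2)
a = -33932/11211 (a = -362*1/222 + 423*(-1/303) = -181/111 - 141/101 = -33932/11211 ≈ -3.0267)
a*E(P(-2)) = -33932*√2/11211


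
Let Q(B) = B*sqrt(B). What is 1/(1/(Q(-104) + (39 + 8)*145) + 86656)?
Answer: 4122146983199/357208769566653185 - 208*I*sqrt(26)/357208769566653185 ≈ 1.154e-5 - 2.9691e-15*I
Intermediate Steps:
Q(B) = B**(3/2)
1/(1/(Q(-104) + (39 + 8)*145) + 86656) = 1/(1/((-104)**(3/2) + (39 + 8)*145) + 86656) = 1/(1/(-208*I*sqrt(26) + 47*145) + 86656) = 1/(1/(-208*I*sqrt(26) + 6815) + 86656) = 1/(1/(6815 - 208*I*sqrt(26)) + 86656) = 1/(86656 + 1/(6815 - 208*I*sqrt(26)))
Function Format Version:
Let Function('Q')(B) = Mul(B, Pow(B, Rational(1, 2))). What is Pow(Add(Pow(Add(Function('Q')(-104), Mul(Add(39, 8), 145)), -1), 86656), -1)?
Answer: Add(Rational(4122146983199, 357208769566653185), Mul(Rational(-208, 357208769566653185), I, Pow(26, Rational(1, 2)))) ≈ Add(1.1540e-5, Mul(-2.9691e-15, I))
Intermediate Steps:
Function('Q')(B) = Pow(B, Rational(3, 2))
Pow(Add(Pow(Add(Function('Q')(-104), Mul(Add(39, 8), 145)), -1), 86656), -1) = Pow(Add(Pow(Add(Pow(-104, Rational(3, 2)), Mul(Add(39, 8), 145)), -1), 86656), -1) = Pow(Add(Pow(Add(Mul(-208, I, Pow(26, Rational(1, 2))), Mul(47, 145)), -1), 86656), -1) = Pow(Add(Pow(Add(Mul(-208, I, Pow(26, Rational(1, 2))), 6815), -1), 86656), -1) = Pow(Add(Pow(Add(6815, Mul(-208, I, Pow(26, Rational(1, 2)))), -1), 86656), -1) = Pow(Add(86656, Pow(Add(6815, Mul(-208, I, Pow(26, Rational(1, 2)))), -1)), -1)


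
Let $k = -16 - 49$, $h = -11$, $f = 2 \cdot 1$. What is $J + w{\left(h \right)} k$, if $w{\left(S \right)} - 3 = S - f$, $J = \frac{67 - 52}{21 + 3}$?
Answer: $\frac{5205}{8} \approx 650.63$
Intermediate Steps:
$J = \frac{5}{8}$ ($J = \frac{15}{24} = 15 \cdot \frac{1}{24} = \frac{5}{8} \approx 0.625$)
$f = 2$
$w{\left(S \right)} = 1 + S$ ($w{\left(S \right)} = 3 + \left(S - 2\right) = 3 + \left(-2 + S\right) = 1 + S$)
$k = -65$
$J + w{\left(h \right)} k = \frac{5}{8} + \left(1 - 11\right) \left(-65\right) = \frac{5}{8} - -650 = \frac{5}{8} + 650 = \frac{5205}{8}$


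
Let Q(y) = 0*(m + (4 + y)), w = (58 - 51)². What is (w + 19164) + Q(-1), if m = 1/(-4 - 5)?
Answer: 19213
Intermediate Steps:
m = -⅑ (m = 1/(-9) = -⅑ ≈ -0.11111)
w = 49 (w = 7² = 49)
Q(y) = 0 (Q(y) = 0*(-⅑ + (4 + y)) = 0*(35/9 + y) = 0)
(w + 19164) + Q(-1) = (49 + 19164) + 0 = 19213 + 0 = 19213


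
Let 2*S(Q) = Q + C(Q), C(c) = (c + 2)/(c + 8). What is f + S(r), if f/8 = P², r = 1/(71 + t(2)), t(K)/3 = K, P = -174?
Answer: 11507066148/47509 ≈ 2.4221e+5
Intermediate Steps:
t(K) = 3*K
C(c) = (2 + c)/(8 + c)
r = 1/77 (r = 1/(71 + 3*2) = 1/(71 + 6) = 1/77 ≈ 0.012987)
f = 242208 (f = 8*(-174)² = 8*30276 = 242208)
S(Q) = Q/2 + (2 + Q)/(2*(8 + Q)) (S(Q) = (Q + (2 + Q)/(8 + Q))/2 = Q/2 + (2 + Q)/(2*(8 + Q)))
f + S(r) = 242208 + (2 + 1/77 + (8 + 1/77)/77)/(2*(8 + 1/77)) = 242208 + (2 + 1/77 + (1/77)*(617/77))/(2*(617/77)) = 242208 + (½)*(77/617)*(2 + 1/77 + 617/5929) = 242208 + (½)*(77/617)*(12552/5929) = 242208 + 6276/47509 = 11507066148/47509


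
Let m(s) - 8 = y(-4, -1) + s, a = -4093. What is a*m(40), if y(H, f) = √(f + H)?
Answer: -196464 - 4093*I*√5 ≈ -1.9646e+5 - 9152.2*I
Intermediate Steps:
y(H, f) = √(H + f)
m(s) = 8 + s + I*√5 (m(s) = 8 + (√(-4 - 1) + s) = 8 + (√(-5) + s) = 8 + (I*√5 + s) = 8 + (s + I*√5) = 8 + s + I*√5)
a*m(40) = -4093*(8 + 40 + I*√5) = -4093*(48 + I*√5) = -196464 - 4093*I*√5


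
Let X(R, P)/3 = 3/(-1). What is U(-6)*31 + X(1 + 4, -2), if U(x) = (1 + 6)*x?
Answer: -1311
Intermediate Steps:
X(R, P) = -9 (X(R, P) = 3*(3/(-1)) = 3*(3*(-1)) = 3*(-3) = -9)
U(x) = 7*x
U(-6)*31 + X(1 + 4, -2) = (7*(-6))*31 - 9 = -42*31 - 9 = -1302 - 9 = -1311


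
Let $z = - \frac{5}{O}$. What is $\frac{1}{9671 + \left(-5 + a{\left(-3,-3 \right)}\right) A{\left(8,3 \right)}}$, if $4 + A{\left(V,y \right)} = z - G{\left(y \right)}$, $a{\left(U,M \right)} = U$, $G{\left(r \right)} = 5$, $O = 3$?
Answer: $\frac{3}{29269} \approx 0.0001025$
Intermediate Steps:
$z = - \frac{5}{3} \approx -1.6667$
$A{\left(V,y \right)} = - \frac{32}{3}$ ($A{\left(V,y \right)} = -4 - \frac{20}{3} = - \frac{32}{3}$)
$\frac{1}{9671 + \left(-5 + a{\left(-3,-3 \right)}\right) A{\left(8,3 \right)}} = \frac{1}{9671 + \left(-5 - 3\right) \left(- \frac{32}{3}\right)} = \frac{1}{9671 - - \frac{256}{3}} = \frac{1}{9671 + \frac{256}{3}} = \frac{1}{\frac{29269}{3}} = \frac{3}{29269}$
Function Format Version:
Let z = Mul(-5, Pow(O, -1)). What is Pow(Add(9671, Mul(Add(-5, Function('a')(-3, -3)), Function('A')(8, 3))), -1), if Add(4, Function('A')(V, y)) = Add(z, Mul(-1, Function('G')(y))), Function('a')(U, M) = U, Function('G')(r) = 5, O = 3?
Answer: Rational(3, 29269) ≈ 0.00010250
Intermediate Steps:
z = Rational(-5, 3) (z = Mul(-5, Pow(3, -1)) = Mul(-5, Rational(1, 3)) = Rational(-5, 3) ≈ -1.6667)
Function('A')(V, y) = Rational(-32, 3) (Function('A')(V, y) = Add(-4, Add(Rational(-5, 3), Mul(-1, 5))) = Add(-4, Add(Rational(-5, 3), -5)) = Add(-4, Rational(-20, 3)) = Rational(-32, 3))
Pow(Add(9671, Mul(Add(-5, Function('a')(-3, -3)), Function('A')(8, 3))), -1) = Pow(Add(9671, Mul(Add(-5, -3), Rational(-32, 3))), -1) = Pow(Add(9671, Mul(-8, Rational(-32, 3))), -1) = Pow(Add(9671, Rational(256, 3)), -1) = Pow(Rational(29269, 3), -1) = Rational(3, 29269)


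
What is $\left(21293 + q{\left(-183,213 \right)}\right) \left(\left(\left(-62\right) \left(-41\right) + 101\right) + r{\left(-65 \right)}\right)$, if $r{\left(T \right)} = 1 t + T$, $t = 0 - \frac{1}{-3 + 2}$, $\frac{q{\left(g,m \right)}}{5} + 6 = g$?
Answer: $52477492$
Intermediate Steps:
$q{\left(g,m \right)} = -30 + 5 g$
$t = 1$ ($t = 0 - \frac{1}{-1} = 0 - -1 = 0 + 1 = 1$)
$r{\left(T \right)} = 1 + T$ ($r{\left(T \right)} = 1 \cdot 1 + T = 1 + T$)
$\left(21293 + q{\left(-183,213 \right)}\right) \left(\left(\left(-62\right) \left(-41\right) + 101\right) + r{\left(-65 \right)}\right) = \left(21293 + \left(-30 + 5 \left(-183\right)\right)\right) \left(\left(\left(-62\right) \left(-41\right) + 101\right) + \left(1 - 65\right)\right) = \left(21293 - 945\right) \left(\left(2542 + 101\right) - 64\right) = \left(21293 - 945\right) \left(2643 - 64\right) = 20348 \cdot 2579 = 52477492$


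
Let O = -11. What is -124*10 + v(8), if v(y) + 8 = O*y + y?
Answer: -1328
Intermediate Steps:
v(y) = -8 - 10*y (v(y) = -8 + (-11*y + y) = -8 - 10*y)
-124*10 + v(8) = -124*10 + (-8 - 10*8) = -1240 + (-8 - 80) = -1240 - 88 = -1328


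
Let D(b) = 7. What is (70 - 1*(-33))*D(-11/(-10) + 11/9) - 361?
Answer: 360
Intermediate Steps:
(70 - 1*(-33))*D(-11/(-10) + 11/9) - 361 = (70 - 1*(-33))*7 - 361 = (70 + 33)*7 - 361 = 103*7 - 361 = 721 - 361 = 360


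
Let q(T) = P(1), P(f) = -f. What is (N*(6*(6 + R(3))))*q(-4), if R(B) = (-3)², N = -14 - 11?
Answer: 2250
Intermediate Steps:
N = -25
R(B) = 9
q(T) = -1 (q(T) = -1*1 = -1)
(N*(6*(6 + R(3))))*q(-4) = -150*(6 + 9)*(-1) = -150*15*(-1) = -25*90*(-1) = -2250*(-1) = 2250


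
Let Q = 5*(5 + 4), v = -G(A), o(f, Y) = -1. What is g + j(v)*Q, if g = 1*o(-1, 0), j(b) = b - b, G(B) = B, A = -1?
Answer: -1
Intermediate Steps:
v = 1 (v = -1*(-1) = 1)
j(b) = 0
Q = 45 (Q = 5*9 = 45)
g = -1 (g = 1*(-1) = -1)
g + j(v)*Q = -1 + 0*45 = -1 + 0 = -1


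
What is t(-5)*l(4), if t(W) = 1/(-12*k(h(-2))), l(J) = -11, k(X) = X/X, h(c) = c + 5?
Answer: 11/12 ≈ 0.91667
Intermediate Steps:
h(c) = 5 + c
k(X) = 1
t(W) = -1/12 (t(W) = 1/(-12*1) = 1/(-12) = -1/12)
t(-5)*l(4) = -1/12*(-11) = 11/12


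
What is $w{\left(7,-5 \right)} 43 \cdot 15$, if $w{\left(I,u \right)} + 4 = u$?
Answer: $-5805$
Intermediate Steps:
$w{\left(I,u \right)} = -4 + u$
$w{\left(7,-5 \right)} 43 \cdot 15 = \left(-4 - 5\right) 43 \cdot 15 = \left(-9\right) 43 \cdot 15 = \left(-387\right) 15 = -5805$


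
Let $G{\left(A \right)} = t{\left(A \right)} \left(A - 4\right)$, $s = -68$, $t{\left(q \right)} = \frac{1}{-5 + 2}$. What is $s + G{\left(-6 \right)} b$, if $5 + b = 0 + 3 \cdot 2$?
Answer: $- \frac{194}{3} \approx -64.667$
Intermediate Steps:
$t{\left(q \right)} = - \frac{1}{3}$ ($t{\left(q \right)} = \frac{1}{-3} = - \frac{1}{3}$)
$b = 1$ ($b = -5 + \left(0 + 3 \cdot 2\right) = -5 + \left(0 + 6\right) = -5 + 6 = 1$)
$G{\left(A \right)} = \frac{4}{3} - \frac{A}{3}$ ($G{\left(A \right)} = - \frac{A - 4}{3} = - \frac{-4 + A}{3} = \frac{4}{3} - \frac{A}{3}$)
$s + G{\left(-6 \right)} b = -68 + \left(\frac{4}{3} - -2\right) 1 = -68 + \left(\frac{4}{3} + 2\right) 1 = -68 + \frac{10}{3} \cdot 1 = -68 + \frac{10}{3} = - \frac{194}{3}$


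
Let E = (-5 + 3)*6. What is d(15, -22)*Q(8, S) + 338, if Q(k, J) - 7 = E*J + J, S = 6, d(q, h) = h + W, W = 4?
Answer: 1400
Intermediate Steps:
E = -12 (E = -2*6 = -12)
d(q, h) = 4 + h (d(q, h) = h + 4 = 4 + h)
Q(k, J) = 7 - 11*J (Q(k, J) = 7 + (-12*J + J) = 7 - 11*J)
d(15, -22)*Q(8, S) + 338 = (4 - 22)*(7 - 11*6) + 338 = -18*(7 - 66) + 338 = -18*(-59) + 338 = 1062 + 338 = 1400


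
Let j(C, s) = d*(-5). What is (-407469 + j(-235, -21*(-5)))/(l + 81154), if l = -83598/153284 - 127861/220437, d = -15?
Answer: -6882812674104276/1371056112118391 ≈ -5.0201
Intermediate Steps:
j(C, s) = 75 (j(C, s) = -15*(-5) = 75)
l = -19013568925/16894732554 (l = -83598*1/153284 - 127861*1/220437 = -41799/76642 - 127861/220437 = -19013568925/16894732554 ≈ -1.1254)
(-407469 + j(-235, -21*(-5)))/(l + 81154) = (-407469 + 75)/(-19013568925/16894732554 + 81154) = -407394/1371056112118391/16894732554 = -407394*16894732554/1371056112118391 = -6882812674104276/1371056112118391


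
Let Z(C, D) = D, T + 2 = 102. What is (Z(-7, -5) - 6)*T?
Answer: -1100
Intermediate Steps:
T = 100 (T = -2 + 102 = 100)
(Z(-7, -5) - 6)*T = (-5 - 6)*100 = -11*100 = -1100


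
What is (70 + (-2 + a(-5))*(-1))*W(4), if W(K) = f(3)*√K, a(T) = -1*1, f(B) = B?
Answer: 438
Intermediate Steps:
a(T) = -1
W(K) = 3*√K
(70 + (-2 + a(-5))*(-1))*W(4) = (70 + (-2 - 1)*(-1))*(3*√4) = (70 - 3*(-1))*(3*2) = (70 + 3)*6 = 73*6 = 438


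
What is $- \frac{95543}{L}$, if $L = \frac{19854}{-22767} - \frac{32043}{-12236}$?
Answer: $- \frac{8872027819172}{162196479} \approx -54699.0$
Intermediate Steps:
$L = \frac{162196479}{92859004}$ ($L = 19854 \left(- \frac{1}{22767}\right) - - \frac{32043}{12236} = - \frac{6618}{7589} + \frac{32043}{12236} = \frac{162196479}{92859004} \approx 1.7467$)
$- \frac{95543}{L} = - \frac{95543}{\frac{162196479}{92859004}} = \left(-95543\right) \frac{92859004}{162196479} = - \frac{8872027819172}{162196479}$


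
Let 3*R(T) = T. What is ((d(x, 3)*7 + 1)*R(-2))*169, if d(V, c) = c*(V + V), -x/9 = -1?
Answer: -128102/3 ≈ -42701.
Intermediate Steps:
x = 9 (x = -9*(-1) = 9)
d(V, c) = 2*V*c (d(V, c) = c*(2*V) = 2*V*c)
R(T) = T/3
((d(x, 3)*7 + 1)*R(-2))*169 = (((2*9*3)*7 + 1)*((⅓)*(-2)))*169 = ((54*7 + 1)*(-⅔))*169 = ((378 + 1)*(-⅔))*169 = (379*(-⅔))*169 = -758/3*169 = -128102/3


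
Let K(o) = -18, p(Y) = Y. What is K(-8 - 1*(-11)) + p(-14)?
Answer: -32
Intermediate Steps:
K(-8 - 1*(-11)) + p(-14) = -18 - 14 = -32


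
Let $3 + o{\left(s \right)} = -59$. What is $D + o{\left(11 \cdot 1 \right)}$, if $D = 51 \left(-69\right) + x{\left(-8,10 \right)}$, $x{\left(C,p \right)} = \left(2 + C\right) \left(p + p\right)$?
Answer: $-3701$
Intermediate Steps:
$x{\left(C,p \right)} = 2 p \left(2 + C\right)$ ($x{\left(C,p \right)} = \left(2 + C\right) 2 p = 2 p \left(2 + C\right)$)
$o{\left(s \right)} = -62$ ($o{\left(s \right)} = -3 - 59 = -62$)
$D = -3639$ ($D = 51 \left(-69\right) + 2 \cdot 10 \left(2 - 8\right) = -3519 + 2 \cdot 10 \left(-6\right) = -3519 - 120 = -3639$)
$D + o{\left(11 \cdot 1 \right)} = -3639 - 62 = -3701$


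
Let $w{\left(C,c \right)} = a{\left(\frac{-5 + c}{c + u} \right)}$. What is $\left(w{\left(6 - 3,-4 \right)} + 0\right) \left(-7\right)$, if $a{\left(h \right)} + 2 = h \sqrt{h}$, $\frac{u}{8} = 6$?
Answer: $14 + \frac{189 i \sqrt{11}}{968} \approx 14.0 + 0.64756 i$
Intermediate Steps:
$u = 48$ ($u = 8 \cdot 6 = 48$)
$a{\left(h \right)} = -2 + h^{\frac{3}{2}}$ ($a{\left(h \right)} = -2 + h \sqrt{h} = -2 + h^{\frac{3}{2}}$)
$w{\left(C,c \right)} = -2 + \left(\frac{-5 + c}{48 + c}\right)^{\frac{3}{2}}$ ($w{\left(C,c \right)} = -2 + \left(\frac{-5 + c}{c + 48}\right)^{\frac{3}{2}} = -2 + \left(\frac{-5 + c}{48 + c}\right)^{\frac{3}{2}}$)
$\left(w{\left(6 - 3,-4 \right)} + 0\right) \left(-7\right) = \left(\left(-2 + \left(\frac{-5 - 4}{48 - 4}\right)^{\frac{3}{2}}\right) + 0\right) \left(-7\right) = \left(\left(-2 + \left(\frac{1}{44} \left(-9\right)\right)^{\frac{3}{2}}\right) + 0\right) \left(-7\right) = \left(\left(-2 + \left(- \frac{9}{44}\right)^{\frac{3}{2}}\right) + 0\right) \left(-7\right) = \left(\left(-2 - \frac{27 i \sqrt{11}}{968}\right) + 0\right) \left(-7\right) = \left(-2 - \frac{27 i \sqrt{11}}{968}\right) \left(-7\right) = 14 + \frac{189 i \sqrt{11}}{968}$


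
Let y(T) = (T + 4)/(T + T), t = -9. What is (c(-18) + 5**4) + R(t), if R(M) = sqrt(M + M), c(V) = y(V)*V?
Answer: 618 + 3*I*sqrt(2) ≈ 618.0 + 4.2426*I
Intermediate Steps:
y(T) = (4 + T)/(2*T) (y(T) = (4 + T)/((2*T)) = (4 + T)*(1/(2*T)) = (4 + T)/(2*T))
c(V) = 2 + V/2 (c(V) = ((4 + V)/(2*V))*V = 2 + V/2)
R(M) = sqrt(2)*sqrt(M) (R(M) = sqrt(2*M) = sqrt(2)*sqrt(M))
(c(-18) + 5**4) + R(t) = ((2 + (1/2)*(-18)) + 5**4) + sqrt(2)*sqrt(-9) = ((2 - 9) + 625) + sqrt(2)*(3*I) = (-7 + 625) + 3*I*sqrt(2) = 618 + 3*I*sqrt(2)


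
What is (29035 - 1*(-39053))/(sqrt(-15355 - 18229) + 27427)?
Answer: 622483192/250757971 - 90784*I*sqrt(2099)/250757971 ≈ 2.4824 - 0.016587*I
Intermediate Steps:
(29035 - 1*(-39053))/(sqrt(-15355 - 18229) + 27427) = (29035 + 39053)/(sqrt(-33584) + 27427) = 68088/(4*I*sqrt(2099) + 27427) = 68088/(27427 + 4*I*sqrt(2099))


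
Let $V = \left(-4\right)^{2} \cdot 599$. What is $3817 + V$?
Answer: $13401$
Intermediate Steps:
$V = 9584$ ($V = 16 \cdot 599 = 9584$)
$3817 + V = 3817 + 9584 = 13401$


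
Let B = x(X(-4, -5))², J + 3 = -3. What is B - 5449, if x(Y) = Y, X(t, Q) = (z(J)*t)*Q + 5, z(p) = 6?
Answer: 10176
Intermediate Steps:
J = -6 (J = -3 - 3 = -6)
X(t, Q) = 5 + 6*Q*t (X(t, Q) = (6*t)*Q + 5 = 6*Q*t + 5 = 5 + 6*Q*t)
B = 15625 (B = (5 + 6*(-5)*(-4))² = (5 + 120)² = 125² = 15625)
B - 5449 = 15625 - 5449 = 10176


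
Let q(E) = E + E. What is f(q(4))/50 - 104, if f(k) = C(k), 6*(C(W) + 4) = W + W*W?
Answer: -2596/25 ≈ -103.84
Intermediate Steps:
q(E) = 2*E
C(W) = -4 + W/6 + W**2/6 (C(W) = -4 + (W + W*W)/6 = -4 + (W + W**2)/6 = -4 + (W/6 + W**2/6) = -4 + W/6 + W**2/6)
f(k) = -4 + k/6 + k**2/6
f(q(4))/50 - 104 = (-4 + (2*4)/6 + (2*4)**2/6)/50 - 104 = (-4 + (1/6)*8 + (1/6)*8**2)/50 - 104 = (-4 + 4/3 + (1/6)*64)/50 - 104 = (-4 + 4/3 + 32/3)/50 - 104 = (1/50)*8 - 104 = 4/25 - 104 = -2596/25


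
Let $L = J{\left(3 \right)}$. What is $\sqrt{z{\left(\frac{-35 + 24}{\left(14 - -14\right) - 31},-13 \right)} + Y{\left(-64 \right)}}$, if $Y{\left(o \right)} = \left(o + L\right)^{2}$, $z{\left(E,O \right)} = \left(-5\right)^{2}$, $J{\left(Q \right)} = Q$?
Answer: $\sqrt{3746} \approx 61.205$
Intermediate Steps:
$L = 3$
$z{\left(E,O \right)} = 25$
$Y{\left(o \right)} = \left(3 + o\right)^{2}$ ($Y{\left(o \right)} = \left(o + 3\right)^{2} = \left(3 + o\right)^{2}$)
$\sqrt{z{\left(\frac{-35 + 24}{\left(14 - -14\right) - 31},-13 \right)} + Y{\left(-64 \right)}} = \sqrt{25 + \left(3 - 64\right)^{2}} = \sqrt{25 + \left(-61\right)^{2}} = \sqrt{25 + 3721} = \sqrt{3746}$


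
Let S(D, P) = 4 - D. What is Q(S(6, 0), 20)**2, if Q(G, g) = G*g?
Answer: 1600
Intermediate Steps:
Q(S(6, 0), 20)**2 = ((4 - 1*6)*20)**2 = ((4 - 6)*20)**2 = (-2*20)**2 = (-40)**2 = 1600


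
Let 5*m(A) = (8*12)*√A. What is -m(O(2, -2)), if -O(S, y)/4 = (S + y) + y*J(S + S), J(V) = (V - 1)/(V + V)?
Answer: -96*√3/5 ≈ -33.255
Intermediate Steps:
J(V) = (-1 + V)/(2*V) (J(V) = (-1 + V)/((2*V)) = (-1 + V)*(1/(2*V)) = (-1 + V)/(2*V))
O(S, y) = -4*S - 4*y - y*(-1 + 2*S)/S (O(S, y) = -4*((S + y) + y*((-1 + (S + S))/(2*(S + S)))) = -4*((S + y) + y*((-1 + 2*S)/(2*((2*S))))) = -4*((S + y) + y*((1/(2*S))*(-1 + 2*S)/2)) = -4*((S + y) + y*((-1 + 2*S)/(4*S))) = -4*((S + y) + y*(-1 + 2*S)/(4*S)) = -4*(S + y + y*(-1 + 2*S)/(4*S)) = -4*S - 4*y - y*(-1 + 2*S)/S)
m(A) = 96*√A/5 (m(A) = ((8*12)*√A)/5 = (96*√A)/5 = 96*√A/5)
-m(O(2, -2)) = -96*√(-6*(-2) - 4*2 - 2/2)/5 = -96*√(12 - 8 - 2*½)/5 = -96*√(12 - 8 - 1)/5 = -96*√3/5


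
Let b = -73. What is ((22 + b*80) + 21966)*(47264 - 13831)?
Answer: 539876084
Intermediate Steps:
((22 + b*80) + 21966)*(47264 - 13831) = ((22 - 73*80) + 21966)*(47264 - 13831) = ((22 - 5840) + 21966)*33433 = (-5818 + 21966)*33433 = 16148*33433 = 539876084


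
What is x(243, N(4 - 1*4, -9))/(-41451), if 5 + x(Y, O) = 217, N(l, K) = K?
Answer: -212/41451 ≈ -0.0051145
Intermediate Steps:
x(Y, O) = 212 (x(Y, O) = -5 + 217 = 212)
x(243, N(4 - 1*4, -9))/(-41451) = 212/(-41451) = 212*(-1/41451) = -212/41451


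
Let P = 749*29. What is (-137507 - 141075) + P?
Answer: -256861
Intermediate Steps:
P = 21721
(-137507 - 141075) + P = (-137507 - 141075) + 21721 = -278582 + 21721 = -256861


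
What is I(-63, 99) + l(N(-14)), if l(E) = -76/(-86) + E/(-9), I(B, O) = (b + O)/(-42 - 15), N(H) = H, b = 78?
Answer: -4897/7353 ≈ -0.66599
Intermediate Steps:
I(B, O) = -26/19 - O/57 (I(B, O) = (78 + O)/(-42 - 15) = (78 + O)/(-57) = (78 + O)*(-1/57) = -26/19 - O/57)
l(E) = 38/43 - E/9 (l(E) = -76*(-1/86) + E*(-⅑) = 38/43 - E/9)
I(-63, 99) + l(N(-14)) = (-26/19 - 1/57*99) + (38/43 - ⅑*(-14)) = (-26/19 - 33/19) + (38/43 + 14/9) = -59/19 + 944/387 = -4897/7353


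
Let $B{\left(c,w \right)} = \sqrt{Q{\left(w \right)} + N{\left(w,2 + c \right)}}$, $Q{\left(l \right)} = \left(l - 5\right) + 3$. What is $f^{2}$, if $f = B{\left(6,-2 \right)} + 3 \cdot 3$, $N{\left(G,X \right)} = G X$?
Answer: $61 + 36 i \sqrt{5} \approx 61.0 + 80.498 i$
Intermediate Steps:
$Q{\left(l \right)} = -2 + l$ ($Q{\left(l \right)} = \left(-5 + l\right) + 3 = -2 + l$)
$B{\left(c,w \right)} = \sqrt{-2 + w + w \left(2 + c\right)}$ ($B{\left(c,w \right)} = \sqrt{\left(-2 + w\right) + w \left(2 + c\right)} = \sqrt{-2 + w + w \left(2 + c\right)}$)
$f = 9 + 2 i \sqrt{5}$ ($f = \sqrt{-2 - 2 - 2 \left(2 + 6\right)} + 3 \cdot 3 = \sqrt{-2 - 2 - 16} + 9 = \sqrt{-20} + 9 = 2 i \sqrt{5} + 9 = 9 + 2 i \sqrt{5} \approx 9.0 + 4.4721 i$)
$f^{2} = \left(9 + 2 i \sqrt{5}\right)^{2}$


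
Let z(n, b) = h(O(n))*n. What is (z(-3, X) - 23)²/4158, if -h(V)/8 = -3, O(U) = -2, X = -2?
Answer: 9025/4158 ≈ 2.1705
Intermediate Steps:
h(V) = 24 (h(V) = -8*(-3) = 24)
z(n, b) = 24*n
(z(-3, X) - 23)²/4158 = (24*(-3) - 23)²/4158 = (-72 - 23)²*(1/4158) = (-95)²*(1/4158) = 9025*(1/4158) = 9025/4158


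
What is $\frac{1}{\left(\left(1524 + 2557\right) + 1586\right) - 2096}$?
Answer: $\frac{1}{3571} \approx 0.00028003$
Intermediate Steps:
$\frac{1}{\left(\left(1524 + 2557\right) + 1586\right) - 2096} = \frac{1}{\left(4081 + 1586\right) - 2096} = \frac{1}{5667 - 2096} = \frac{1}{3571}$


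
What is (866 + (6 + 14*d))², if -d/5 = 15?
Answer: 31684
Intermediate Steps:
d = -75 (d = -5*15 = -75)
(866 + (6 + 14*d))² = (866 + (6 + 14*(-75)))² = (866 + (6 - 1050))² = (866 - 1044)² = (-178)² = 31684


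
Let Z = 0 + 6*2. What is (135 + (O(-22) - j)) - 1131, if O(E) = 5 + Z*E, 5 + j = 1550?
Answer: -2800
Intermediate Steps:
Z = 12 (Z = 0 + 12 = 12)
j = 1545 (j = -5 + 1550 = 1545)
O(E) = 5 + 12*E
(135 + (O(-22) - j)) - 1131 = (135 + ((5 + 12*(-22)) - 1*1545)) - 1131 = (135 + ((5 - 264) - 1545)) - 1131 = (135 + (-259 - 1545)) - 1131 = (135 - 1804) - 1131 = -1669 - 1131 = -2800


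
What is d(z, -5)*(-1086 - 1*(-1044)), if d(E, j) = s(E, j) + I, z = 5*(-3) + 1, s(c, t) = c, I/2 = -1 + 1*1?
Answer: 588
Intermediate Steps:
I = 0 (I = 2*(-1 + 1*1) = 2*(-1 + 1) = 2*0 = 0)
z = -14 (z = -15 + 1 = -14)
d(E, j) = E (d(E, j) = E + 0 = E)
d(z, -5)*(-1086 - 1*(-1044)) = -14*(-1086 - 1*(-1044)) = -14*(-1086 + 1044) = -14*(-42) = 588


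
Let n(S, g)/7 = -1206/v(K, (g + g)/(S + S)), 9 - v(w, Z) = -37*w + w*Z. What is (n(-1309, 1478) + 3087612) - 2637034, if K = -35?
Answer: 18614541445/41312 ≈ 4.5058e+5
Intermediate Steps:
v(w, Z) = 9 + 37*w - Z*w (v(w, Z) = 9 - (-37*w + w*Z) = 9 - (-37*w + Z*w) = 9 + (37*w - Z*w) = 9 + 37*w - Z*w)
n(S, g) = -8442/(-1286 + 35*g/S) (n(S, g) = 7*(-1206/(9 + 37*(-35) - 1*(g + g)/(S + S)*(-35))) = 7*(-1206/(9 - 1295 - 1*(2*g)/((2*S))*(-35))) = 7*(-1206/(9 - 1295 - 1*(2*g)*(1/(2*S))*(-35))) = 7*(-1206/(9 - 1295 - 1*g/S*(-35))) = 7*(-1206/(9 - 1295 + 35*g/S)) = 7*(-1206/(-1286 + 35*g/S)) = -8442/(-1286 + 35*g/S))
(n(-1309, 1478) + 3087612) - 2637034 = (8442*(-1309)/(-35*1478 + 1286*(-1309)) + 3087612) - 2637034 = (8442*(-1309)/(-51730 - 1683374) + 3087612) - 2637034 = (8442*(-1309)/(-1735104) + 3087612) - 2637034 = (8442*(-1309)*(-1/1735104) + 3087612) - 2637034 = (263109/41312 + 3087612) - 2637034 = 127555690053/41312 - 2637034 = 18614541445/41312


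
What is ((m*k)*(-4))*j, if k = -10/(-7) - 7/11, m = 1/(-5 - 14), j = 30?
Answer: 7320/1463 ≈ 5.0034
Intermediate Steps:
m = -1/19 (m = 1/(-19) = -1/19 ≈ -0.052632)
k = 61/77 (k = -10*(-1/7) - 7*1/11 = 10/7 - 7/11 = 61/77 ≈ 0.79221)
((m*k)*(-4))*j = (-1/19*61/77*(-4))*30 = -61/1463*(-4)*30 = (244/1463)*30 = 7320/1463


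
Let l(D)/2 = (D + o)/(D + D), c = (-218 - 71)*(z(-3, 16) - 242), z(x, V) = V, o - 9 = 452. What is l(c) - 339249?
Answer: -22157643411/65314 ≈ -3.3925e+5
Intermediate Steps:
o = 461 (o = 9 + 452 = 461)
c = 65314 (c = (-218 - 71)*(16 - 242) = -289*(-226) = 65314)
l(D) = (461 + D)/D (l(D) = 2*((D + 461)/(D + D)) = 2*((461 + D)/((2*D))) = 2*((461 + D)*(1/(2*D))) = 2*((461 + D)/(2*D)) = (461 + D)/D)
l(c) - 339249 = (461 + 65314)/65314 - 339249 = (1/65314)*65775 - 339249 = 65775/65314 - 339249 = -22157643411/65314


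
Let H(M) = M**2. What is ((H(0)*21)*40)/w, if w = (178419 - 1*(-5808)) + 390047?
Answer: 0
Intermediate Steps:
w = 574274 (w = (178419 + 5808) + 390047 = 184227 + 390047 = 574274)
((H(0)*21)*40)/w = ((0**2*21)*40)/574274 = ((0*21)*40)*(1/574274) = (0*40)*(1/574274) = 0*(1/574274) = 0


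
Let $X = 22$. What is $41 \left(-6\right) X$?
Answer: $-5412$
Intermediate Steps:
$41 \left(-6\right) X = 41 \left(-6\right) 22 = \left(-246\right) 22 = -5412$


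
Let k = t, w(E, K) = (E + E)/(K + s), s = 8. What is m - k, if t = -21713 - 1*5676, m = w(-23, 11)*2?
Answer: 520299/19 ≈ 27384.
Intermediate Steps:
w(E, K) = 2*E/(8 + K) (w(E, K) = (E + E)/(K + 8) = (2*E)/(8 + K) = 2*E/(8 + K))
m = -92/19 (m = (2*(-23)/(8 + 11))*2 = (2*(-23)/19)*2 = (2*(-23)*(1/19))*2 = -46/19*2 = -92/19 ≈ -4.8421)
t = -27389 (t = -21713 - 5676 = -27389)
k = -27389
m - k = -92/19 - 1*(-27389) = -92/19 + 27389 = 520299/19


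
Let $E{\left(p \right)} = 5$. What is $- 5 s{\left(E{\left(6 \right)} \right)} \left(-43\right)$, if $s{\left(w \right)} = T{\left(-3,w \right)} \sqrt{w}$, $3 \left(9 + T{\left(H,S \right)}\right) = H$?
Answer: $- 2150 \sqrt{5} \approx -4807.5$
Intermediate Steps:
$T{\left(H,S \right)} = -9 + \frac{H}{3}$
$s{\left(w \right)} = - 10 \sqrt{w}$ ($s{\left(w \right)} = \left(-9 + \frac{1}{3} \left(-3\right)\right) \sqrt{w} = \left(-9 - 1\right) \sqrt{w} = - 10 \sqrt{w}$)
$- 5 s{\left(E{\left(6 \right)} \right)} \left(-43\right) = - 5 \left(- 10 \sqrt{5}\right) \left(-43\right) = 50 \sqrt{5} \left(-43\right) = - 2150 \sqrt{5}$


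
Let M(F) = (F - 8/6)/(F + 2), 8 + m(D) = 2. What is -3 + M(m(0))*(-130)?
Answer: -724/3 ≈ -241.33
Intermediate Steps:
m(D) = -6 (m(D) = -8 + 2 = -6)
M(F) = (-4/3 + F)/(2 + F) (M(F) = (F - 8*⅙)/(2 + F) = (F - 4/3)/(2 + F) = (-4/3 + F)/(2 + F))
-3 + M(m(0))*(-130) = -3 + ((-4/3 - 6)/(2 - 6))*(-130) = -3 + (-22/3/(-4))*(-130) = -3 - ¼*(-22/3)*(-130) = -3 + (11/6)*(-130) = -3 - 715/3 = -724/3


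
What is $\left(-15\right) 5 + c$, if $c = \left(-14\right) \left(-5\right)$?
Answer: $-5$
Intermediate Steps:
$c = 70$
$\left(-15\right) 5 + c = \left(-15\right) 5 + 70 = -75 + 70 = -5$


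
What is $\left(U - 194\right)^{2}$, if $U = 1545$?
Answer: $1825201$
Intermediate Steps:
$\left(U - 194\right)^{2} = \left(1545 - 194\right)^{2} = 1351^{2} = 1825201$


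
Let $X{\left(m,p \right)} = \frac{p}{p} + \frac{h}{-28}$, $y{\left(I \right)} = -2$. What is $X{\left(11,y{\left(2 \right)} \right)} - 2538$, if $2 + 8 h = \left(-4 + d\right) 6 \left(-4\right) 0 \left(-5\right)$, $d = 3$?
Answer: $- \frac{284143}{112} \approx -2537.0$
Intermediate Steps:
$h = - \frac{1}{4}$ ($h = - \frac{1}{4} + \frac{\left(-4 + 3\right) 6 \left(-4\right) 0 \left(-5\right)}{8} = - \frac{1}{4} + \frac{\left(-1\right) \left(-24\right) 0 \left(-5\right)}{8} = - \frac{1}{4} + \frac{\left(-1\right) 0 \left(-5\right)}{8} = - \frac{1}{4} + \frac{\left(-1\right) 0}{8} = - \frac{1}{4} + \frac{1}{8} \cdot 0 = - \frac{1}{4} + 0 = - \frac{1}{4} \approx -0.25$)
$X{\left(m,p \right)} = \frac{113}{112}$ ($X{\left(m,p \right)} = \frac{p}{p} - \frac{1}{4 \left(-28\right)} = 1 - - \frac{1}{112} = 1 + \frac{1}{112} = \frac{113}{112}$)
$X{\left(11,y{\left(2 \right)} \right)} - 2538 = \frac{113}{112} - 2538 = - \frac{284143}{112}$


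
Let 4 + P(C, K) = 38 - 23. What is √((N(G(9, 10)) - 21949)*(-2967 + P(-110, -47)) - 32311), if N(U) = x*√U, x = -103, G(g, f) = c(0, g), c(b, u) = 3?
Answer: √(64848933 + 304468*√3) ≈ 8085.6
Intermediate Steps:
G(g, f) = 3
N(U) = -103*√U
P(C, K) = 11 (P(C, K) = -4 + (38 - 23) = -4 + 15 = 11)
√((N(G(9, 10)) - 21949)*(-2967 + P(-110, -47)) - 32311) = √((-103*√3 - 21949)*(-2967 + 11) - 32311) = √((-21949 - 103*√3)*(-2956) - 32311) = √((64881244 + 304468*√3) - 32311) = √(64848933 + 304468*√3)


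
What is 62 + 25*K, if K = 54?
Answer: 1412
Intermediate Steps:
62 + 25*K = 62 + 25*54 = 62 + 1350 = 1412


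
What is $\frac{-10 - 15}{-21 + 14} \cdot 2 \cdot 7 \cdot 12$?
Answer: $600$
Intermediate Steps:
$\frac{-10 - 15}{-21 + 14} \cdot 2 \cdot 7 \cdot 12 = - \frac{25}{-7} \cdot 14 \cdot 12 = \left(-25\right) \left(- \frac{1}{7}\right) 14 \cdot 12 = \frac{25}{7} \cdot 14 \cdot 12 = 50 \cdot 12 = 600$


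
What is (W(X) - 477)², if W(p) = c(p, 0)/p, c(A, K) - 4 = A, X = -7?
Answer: 11128896/49 ≈ 2.2712e+5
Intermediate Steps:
c(A, K) = 4 + A
W(p) = (4 + p)/p
(W(X) - 477)² = ((4 - 7)/(-7) - 477)² = (-⅐*(-3) - 477)² = (3/7 - 477)² = (-3336/7)² = 11128896/49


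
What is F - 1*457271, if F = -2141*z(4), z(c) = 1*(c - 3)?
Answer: -459412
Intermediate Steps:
z(c) = -3 + c (z(c) = 1*(-3 + c) = -3 + c)
F = -2141 (F = -2141*(-3 + 4) = -2141*1 = -2141)
F - 1*457271 = -2141 - 1*457271 = -2141 - 457271 = -459412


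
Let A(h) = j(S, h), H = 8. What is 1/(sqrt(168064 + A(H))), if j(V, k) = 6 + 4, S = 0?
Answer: sqrt(168074)/168074 ≈ 0.0024392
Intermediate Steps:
j(V, k) = 10
A(h) = 10
1/(sqrt(168064 + A(H))) = 1/(sqrt(168064 + 10)) = 1/(sqrt(168074)) = sqrt(168074)/168074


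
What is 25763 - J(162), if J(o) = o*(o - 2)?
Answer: -157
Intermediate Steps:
J(o) = o*(-2 + o)
25763 - J(162) = 25763 - 162*(-2 + 162) = 25763 - 162*160 = 25763 - 1*25920 = 25763 - 25920 = -157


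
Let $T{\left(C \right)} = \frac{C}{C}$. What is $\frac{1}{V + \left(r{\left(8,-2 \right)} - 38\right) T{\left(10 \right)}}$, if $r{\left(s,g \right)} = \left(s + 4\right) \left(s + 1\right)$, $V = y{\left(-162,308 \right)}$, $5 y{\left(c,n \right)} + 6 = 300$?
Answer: $\frac{5}{644} \approx 0.007764$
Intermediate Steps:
$y{\left(c,n \right)} = \frac{294}{5}$ ($y{\left(c,n \right)} = - \frac{6}{5} + \frac{1}{5} \cdot 300 = - \frac{6}{5} + 60 = \frac{294}{5}$)
$V = \frac{294}{5} \approx 58.8$
$T{\left(C \right)} = 1$
$r{\left(s,g \right)} = \left(1 + s\right) \left(4 + s\right)$ ($r{\left(s,g \right)} = \left(4 + s\right) \left(1 + s\right) = \left(1 + s\right) \left(4 + s\right)$)
$\frac{1}{V + \left(r{\left(8,-2 \right)} - 38\right) T{\left(10 \right)}} = \frac{1}{\frac{294}{5} + \left(\left(4 + 8^{2} + 5 \cdot 8\right) - 38\right) 1} = \frac{1}{\frac{294}{5} + \left(\left(4 + 64 + 40\right) - 38\right) 1} = \frac{1}{\frac{294}{5} + \left(108 - 38\right) 1} = \frac{1}{\frac{294}{5} + 70 \cdot 1} = \frac{1}{\frac{294}{5} + 70} = \frac{1}{\frac{644}{5}} = \frac{5}{644}$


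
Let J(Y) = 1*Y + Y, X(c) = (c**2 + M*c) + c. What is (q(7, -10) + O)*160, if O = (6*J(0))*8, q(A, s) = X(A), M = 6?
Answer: 15680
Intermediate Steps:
X(c) = c**2 + 7*c (X(c) = (c**2 + 6*c) + c = c**2 + 7*c)
q(A, s) = A*(7 + A)
J(Y) = 2*Y (J(Y) = Y + Y = 2*Y)
O = 0 (O = (6*(2*0))*8 = (6*0)*8 = 0*8 = 0)
(q(7, -10) + O)*160 = (7*(7 + 7) + 0)*160 = (7*14 + 0)*160 = (98 + 0)*160 = 98*160 = 15680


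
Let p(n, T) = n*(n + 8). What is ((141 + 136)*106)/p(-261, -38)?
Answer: 29362/66033 ≈ 0.44466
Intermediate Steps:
p(n, T) = n*(8 + n)
((141 + 136)*106)/p(-261, -38) = ((141 + 136)*106)/((-261*(8 - 261))) = (277*106)/((-261*(-253))) = 29362/66033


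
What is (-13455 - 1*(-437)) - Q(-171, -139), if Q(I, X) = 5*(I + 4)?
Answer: -12183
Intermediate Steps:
Q(I, X) = 20 + 5*I (Q(I, X) = 5*(4 + I) = 20 + 5*I)
(-13455 - 1*(-437)) - Q(-171, -139) = (-13455 - 1*(-437)) - (20 + 5*(-171)) = (-13455 + 437) - (20 - 855) = -13018 - 1*(-835) = -13018 + 835 = -12183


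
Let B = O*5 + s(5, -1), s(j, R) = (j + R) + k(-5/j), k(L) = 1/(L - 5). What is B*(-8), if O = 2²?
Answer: -572/3 ≈ -190.67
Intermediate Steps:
k(L) = 1/(-5 + L)
s(j, R) = R + j + 1/(-5 - 5/j) (s(j, R) = (j + R) + 1/(-5 - 5/j) = (R + j) + 1/(-5 - 5/j) = R + j + 1/(-5 - 5/j))
O = 4
B = 143/6 (B = 4*5 + (-⅕*5 + (1 + 5)*(-1 + 5))/(1 + 5) = 20 + (-1 + 6*4)/6 = 20 + (-1 + 24)/6 = 20 + (⅙)*23 = 20 + 23/6 = 143/6 ≈ 23.833)
B*(-8) = (143/6)*(-8) = -572/3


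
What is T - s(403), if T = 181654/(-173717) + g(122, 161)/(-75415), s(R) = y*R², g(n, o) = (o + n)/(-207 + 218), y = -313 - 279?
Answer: 13855574426651885019/144109543105 ≈ 9.6146e+7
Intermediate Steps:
y = -592
g(n, o) = n/11 + o/11 (g(n, o) = (n + o)/11 = (n + o)*(1/11) = n/11 + o/11)
s(R) = -592*R²
T = -150742962421/144109543105 (T = 181654/(-173717) + ((1/11)*122 + (1/11)*161)/(-75415) = 181654*(-1/173717) + (122/11 + 161/11)*(-1/75415) = -181654/173717 + (283/11)*(-1/75415) = -181654/173717 - 283/829565 = -150742962421/144109543105 ≈ -1.0460)
T - s(403) = -150742962421/144109543105 - (-592)*403² = -150742962421/144109543105 - (-592)*162409 = -150742962421/144109543105 - 1*(-96146128) = -150742962421/144109543105 + 96146128 = 13855574426651885019/144109543105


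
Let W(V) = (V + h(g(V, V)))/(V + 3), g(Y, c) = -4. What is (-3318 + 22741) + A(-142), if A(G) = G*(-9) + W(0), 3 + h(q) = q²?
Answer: 62116/3 ≈ 20705.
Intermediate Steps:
h(q) = -3 + q²
W(V) = (13 + V)/(3 + V) (W(V) = (V + (-3 + (-4)²))/(V + 3) = (V + (-3 + 16))/(3 + V) = (V + 13)/(3 + V) = (13 + V)/(3 + V))
A(G) = 13/3 - 9*G (A(G) = G*(-9) + (13 + 0)/(3 + 0) = -9*G + 13/3 = 13/3 - 9*G)
(-3318 + 22741) + A(-142) = (-3318 + 22741) + (13/3 - 9*(-142)) = 19423 + (13/3 + 1278) = 19423 + 3847/3 = 62116/3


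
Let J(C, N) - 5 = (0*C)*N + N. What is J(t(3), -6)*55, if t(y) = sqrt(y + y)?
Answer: -55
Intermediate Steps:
t(y) = sqrt(2)*sqrt(y) (t(y) = sqrt(2*y) = sqrt(2)*sqrt(y))
J(C, N) = 5 + N (J(C, N) = 5 + ((0*C)*N + N) = 5 + (0*N + N) = 5 + (0 + N) = 5 + N)
J(t(3), -6)*55 = (5 - 6)*55 = -1*55 = -55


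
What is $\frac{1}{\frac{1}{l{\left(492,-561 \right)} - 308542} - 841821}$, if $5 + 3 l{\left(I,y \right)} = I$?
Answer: $- \frac{925139}{778801438122} \approx -1.1879 \cdot 10^{-6}$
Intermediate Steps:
$l{\left(I,y \right)} = - \frac{5}{3} + \frac{I}{3}$
$\frac{1}{\frac{1}{l{\left(492,-561 \right)} - 308542} - 841821} = \frac{1}{\frac{1}{\left(- \frac{5}{3} + \frac{1}{3} \cdot 492\right) - 308542} - 841821} = \frac{1}{\frac{1}{\left(- \frac{5}{3} + 164\right) - 308542} - 841821} = \frac{1}{\frac{1}{\frac{487}{3} - 308542} - 841821} = \frac{1}{\frac{1}{- \frac{925139}{3}} - 841821} = \frac{1}{- \frac{3}{925139} - 841821} = \frac{1}{- \frac{778801438122}{925139}} = - \frac{925139}{778801438122}$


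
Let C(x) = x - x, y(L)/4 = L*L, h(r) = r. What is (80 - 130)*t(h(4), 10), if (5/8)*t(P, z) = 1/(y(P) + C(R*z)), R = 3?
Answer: -5/4 ≈ -1.2500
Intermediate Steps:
y(L) = 4*L² (y(L) = 4*(L*L) = 4*L²)
C(x) = 0
t(P, z) = 2/(5*P²) (t(P, z) = 8/(5*(4*P² + 0)) = 8/(5*((4*P²))) = 8*(1/(4*P²))/5 = 2/(5*P²))
(80 - 130)*t(h(4), 10) = (80 - 130)*((⅖)/4²) = -20/16 = -50*1/40 = -5/4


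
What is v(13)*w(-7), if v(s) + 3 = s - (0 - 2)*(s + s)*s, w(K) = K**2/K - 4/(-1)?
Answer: -2058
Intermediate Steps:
w(K) = 4 + K (w(K) = K - 4*(-1) = K + 4 = 4 + K)
v(s) = -3 + s + 4*s**2 (v(s) = -3 + (s - (0 - 2)*(s + s)*s) = -3 + (s - (-4*s)*s) = -3 + (s - (-4)*s**2) = -3 + (s + 4*s**2) = -3 + s + 4*s**2)
v(13)*w(-7) = (-3 + 13 + 4*13**2)*(4 - 7) = (-3 + 13 + 4*169)*(-3) = (-3 + 13 + 676)*(-3) = 686*(-3) = -2058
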